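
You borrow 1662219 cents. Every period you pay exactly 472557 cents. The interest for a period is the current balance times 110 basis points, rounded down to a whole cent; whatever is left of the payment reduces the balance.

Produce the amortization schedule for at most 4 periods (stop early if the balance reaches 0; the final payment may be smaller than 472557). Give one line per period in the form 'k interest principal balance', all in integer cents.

1. interest=⌊1662219·110/10000⌋=18284; principal=472557-18284=454273; balance=1662219-454273=1207946
2. interest=⌊1207946·110/10000⌋=13287; principal=472557-13287=459270; balance=1207946-459270=748676
3. interest=⌊748676·110/10000⌋=8235; principal=472557-8235=464322; balance=748676-464322=284354
4. interest=⌊284354·110/10000⌋=3127; principal=min(472557-3127,284354)=284354; balance=284354-284354=0

1 18284 454273 1207946
2 13287 459270 748676
3 8235 464322 284354
4 3127 284354 0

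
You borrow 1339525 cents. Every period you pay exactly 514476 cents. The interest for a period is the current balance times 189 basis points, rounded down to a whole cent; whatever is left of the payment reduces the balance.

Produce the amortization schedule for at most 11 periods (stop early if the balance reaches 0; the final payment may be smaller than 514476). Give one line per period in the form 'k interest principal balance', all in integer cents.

1 25317 489159 850366
2 16071 498405 351961
3 6652 351961 0

1. interest=⌊1339525·189/10000⌋=25317; principal=514476-25317=489159; balance=1339525-489159=850366
2. interest=⌊850366·189/10000⌋=16071; principal=514476-16071=498405; balance=850366-498405=351961
3. interest=⌊351961·189/10000⌋=6652; principal=min(514476-6652,351961)=351961; balance=351961-351961=0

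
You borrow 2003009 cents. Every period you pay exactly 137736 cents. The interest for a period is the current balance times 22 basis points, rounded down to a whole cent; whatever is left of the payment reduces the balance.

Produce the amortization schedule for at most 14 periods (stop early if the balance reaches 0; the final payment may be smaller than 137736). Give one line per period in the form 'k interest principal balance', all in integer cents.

1 4406 133330 1869679
2 4113 133623 1736056
3 3819 133917 1602139
4 3524 134212 1467927
5 3229 134507 1333420
6 2933 134803 1198617
7 2636 135100 1063517
8 2339 135397 928120
9 2041 135695 792425
10 1743 135993 656432
11 1444 136292 520140
12 1144 136592 383548
13 843 136893 246655
14 542 137194 109461

1. interest=⌊2003009·22/10000⌋=4406; principal=137736-4406=133330; balance=2003009-133330=1869679
2. interest=⌊1869679·22/10000⌋=4113; principal=137736-4113=133623; balance=1869679-133623=1736056
3. interest=⌊1736056·22/10000⌋=3819; principal=137736-3819=133917; balance=1736056-133917=1602139
4. interest=⌊1602139·22/10000⌋=3524; principal=137736-3524=134212; balance=1602139-134212=1467927
5. interest=⌊1467927·22/10000⌋=3229; principal=137736-3229=134507; balance=1467927-134507=1333420
6. interest=⌊1333420·22/10000⌋=2933; principal=137736-2933=134803; balance=1333420-134803=1198617
7. interest=⌊1198617·22/10000⌋=2636; principal=137736-2636=135100; balance=1198617-135100=1063517
8. interest=⌊1063517·22/10000⌋=2339; principal=137736-2339=135397; balance=1063517-135397=928120
9. interest=⌊928120·22/10000⌋=2041; principal=137736-2041=135695; balance=928120-135695=792425
10. interest=⌊792425·22/10000⌋=1743; principal=137736-1743=135993; balance=792425-135993=656432
11. interest=⌊656432·22/10000⌋=1444; principal=137736-1444=136292; balance=656432-136292=520140
12. interest=⌊520140·22/10000⌋=1144; principal=137736-1144=136592; balance=520140-136592=383548
13. interest=⌊383548·22/10000⌋=843; principal=137736-843=136893; balance=383548-136893=246655
14. interest=⌊246655·22/10000⌋=542; principal=137736-542=137194; balance=246655-137194=109461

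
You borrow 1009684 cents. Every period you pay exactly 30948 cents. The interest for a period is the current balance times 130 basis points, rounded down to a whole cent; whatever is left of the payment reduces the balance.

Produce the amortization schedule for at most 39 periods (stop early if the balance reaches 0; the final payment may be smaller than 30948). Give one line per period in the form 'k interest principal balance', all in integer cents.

1. interest=⌊1009684·130/10000⌋=13125; principal=30948-13125=17823; balance=1009684-17823=991861
2. interest=⌊991861·130/10000⌋=12894; principal=30948-12894=18054; balance=991861-18054=973807
3. interest=⌊973807·130/10000⌋=12659; principal=30948-12659=18289; balance=973807-18289=955518
4. interest=⌊955518·130/10000⌋=12421; principal=30948-12421=18527; balance=955518-18527=936991
5. interest=⌊936991·130/10000⌋=12180; principal=30948-12180=18768; balance=936991-18768=918223
6. interest=⌊918223·130/10000⌋=11936; principal=30948-11936=19012; balance=918223-19012=899211
7. interest=⌊899211·130/10000⌋=11689; principal=30948-11689=19259; balance=899211-19259=879952
8. interest=⌊879952·130/10000⌋=11439; principal=30948-11439=19509; balance=879952-19509=860443
9. interest=⌊860443·130/10000⌋=11185; principal=30948-11185=19763; balance=860443-19763=840680
10. interest=⌊840680·130/10000⌋=10928; principal=30948-10928=20020; balance=840680-20020=820660
11. interest=⌊820660·130/10000⌋=10668; principal=30948-10668=20280; balance=820660-20280=800380
12. interest=⌊800380·130/10000⌋=10404; principal=30948-10404=20544; balance=800380-20544=779836
13. interest=⌊779836·130/10000⌋=10137; principal=30948-10137=20811; balance=779836-20811=759025
14. interest=⌊759025·130/10000⌋=9867; principal=30948-9867=21081; balance=759025-21081=737944
15. interest=⌊737944·130/10000⌋=9593; principal=30948-9593=21355; balance=737944-21355=716589
16. interest=⌊716589·130/10000⌋=9315; principal=30948-9315=21633; balance=716589-21633=694956
17. interest=⌊694956·130/10000⌋=9034; principal=30948-9034=21914; balance=694956-21914=673042
18. interest=⌊673042·130/10000⌋=8749; principal=30948-8749=22199; balance=673042-22199=650843
19. interest=⌊650843·130/10000⌋=8460; principal=30948-8460=22488; balance=650843-22488=628355
20. interest=⌊628355·130/10000⌋=8168; principal=30948-8168=22780; balance=628355-22780=605575
21. interest=⌊605575·130/10000⌋=7872; principal=30948-7872=23076; balance=605575-23076=582499
22. interest=⌊582499·130/10000⌋=7572; principal=30948-7572=23376; balance=582499-23376=559123
23. interest=⌊559123·130/10000⌋=7268; principal=30948-7268=23680; balance=559123-23680=535443
24. interest=⌊535443·130/10000⌋=6960; principal=30948-6960=23988; balance=535443-23988=511455
25. interest=⌊511455·130/10000⌋=6648; principal=30948-6648=24300; balance=511455-24300=487155
26. interest=⌊487155·130/10000⌋=6333; principal=30948-6333=24615; balance=487155-24615=462540
27. interest=⌊462540·130/10000⌋=6013; principal=30948-6013=24935; balance=462540-24935=437605
28. interest=⌊437605·130/10000⌋=5688; principal=30948-5688=25260; balance=437605-25260=412345
29. interest=⌊412345·130/10000⌋=5360; principal=30948-5360=25588; balance=412345-25588=386757
30. interest=⌊386757·130/10000⌋=5027; principal=30948-5027=25921; balance=386757-25921=360836
31. interest=⌊360836·130/10000⌋=4690; principal=30948-4690=26258; balance=360836-26258=334578
32. interest=⌊334578·130/10000⌋=4349; principal=30948-4349=26599; balance=334578-26599=307979
33. interest=⌊307979·130/10000⌋=4003; principal=30948-4003=26945; balance=307979-26945=281034
34. interest=⌊281034·130/10000⌋=3653; principal=30948-3653=27295; balance=281034-27295=253739
35. interest=⌊253739·130/10000⌋=3298; principal=30948-3298=27650; balance=253739-27650=226089
36. interest=⌊226089·130/10000⌋=2939; principal=30948-2939=28009; balance=226089-28009=198080
37. interest=⌊198080·130/10000⌋=2575; principal=30948-2575=28373; balance=198080-28373=169707
38. interest=⌊169707·130/10000⌋=2206; principal=30948-2206=28742; balance=169707-28742=140965
39. interest=⌊140965·130/10000⌋=1832; principal=30948-1832=29116; balance=140965-29116=111849

1 13125 17823 991861
2 12894 18054 973807
3 12659 18289 955518
4 12421 18527 936991
5 12180 18768 918223
6 11936 19012 899211
7 11689 19259 879952
8 11439 19509 860443
9 11185 19763 840680
10 10928 20020 820660
11 10668 20280 800380
12 10404 20544 779836
13 10137 20811 759025
14 9867 21081 737944
15 9593 21355 716589
16 9315 21633 694956
17 9034 21914 673042
18 8749 22199 650843
19 8460 22488 628355
20 8168 22780 605575
21 7872 23076 582499
22 7572 23376 559123
23 7268 23680 535443
24 6960 23988 511455
25 6648 24300 487155
26 6333 24615 462540
27 6013 24935 437605
28 5688 25260 412345
29 5360 25588 386757
30 5027 25921 360836
31 4690 26258 334578
32 4349 26599 307979
33 4003 26945 281034
34 3653 27295 253739
35 3298 27650 226089
36 2939 28009 198080
37 2575 28373 169707
38 2206 28742 140965
39 1832 29116 111849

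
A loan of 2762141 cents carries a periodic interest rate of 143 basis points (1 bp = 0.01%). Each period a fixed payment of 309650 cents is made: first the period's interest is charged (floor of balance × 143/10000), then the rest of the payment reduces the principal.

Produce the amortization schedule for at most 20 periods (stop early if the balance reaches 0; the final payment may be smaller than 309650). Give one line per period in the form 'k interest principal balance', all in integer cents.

1. interest=⌊2762141·143/10000⌋=39498; principal=309650-39498=270152; balance=2762141-270152=2491989
2. interest=⌊2491989·143/10000⌋=35635; principal=309650-35635=274015; balance=2491989-274015=2217974
3. interest=⌊2217974·143/10000⌋=31717; principal=309650-31717=277933; balance=2217974-277933=1940041
4. interest=⌊1940041·143/10000⌋=27742; principal=309650-27742=281908; balance=1940041-281908=1658133
5. interest=⌊1658133·143/10000⌋=23711; principal=309650-23711=285939; balance=1658133-285939=1372194
6. interest=⌊1372194·143/10000⌋=19622; principal=309650-19622=290028; balance=1372194-290028=1082166
7. interest=⌊1082166·143/10000⌋=15474; principal=309650-15474=294176; balance=1082166-294176=787990
8. interest=⌊787990·143/10000⌋=11268; principal=309650-11268=298382; balance=787990-298382=489608
9. interest=⌊489608·143/10000⌋=7001; principal=309650-7001=302649; balance=489608-302649=186959
10. interest=⌊186959·143/10000⌋=2673; principal=min(309650-2673,186959)=186959; balance=186959-186959=0

1 39498 270152 2491989
2 35635 274015 2217974
3 31717 277933 1940041
4 27742 281908 1658133
5 23711 285939 1372194
6 19622 290028 1082166
7 15474 294176 787990
8 11268 298382 489608
9 7001 302649 186959
10 2673 186959 0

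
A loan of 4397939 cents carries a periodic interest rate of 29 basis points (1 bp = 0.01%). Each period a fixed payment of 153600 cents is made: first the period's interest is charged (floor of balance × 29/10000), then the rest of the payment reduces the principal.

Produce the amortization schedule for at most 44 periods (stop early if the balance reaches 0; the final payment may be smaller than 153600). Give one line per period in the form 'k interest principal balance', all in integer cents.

1 12754 140846 4257093
2 12345 141255 4115838
3 11935 141665 3974173
4 11525 142075 3832098
5 11113 142487 3689611
6 10699 142901 3546710
7 10285 143315 3403395
8 9869 143731 3259664
9 9453 144147 3115517
10 9034 144566 2970951
11 8615 144985 2825966
12 8195 145405 2680561
13 7773 145827 2534734
14 7350 146250 2388484
15 6926 146674 2241810
16 6501 147099 2094711
17 6074 147526 1947185
18 5646 147954 1799231
19 5217 148383 1650848
20 4787 148813 1502035
21 4355 149245 1352790
22 3923 149677 1203113
23 3489 150111 1053002
24 3053 150547 902455
25 2617 150983 751472
26 2179 151421 600051
27 1740 151860 448191
28 1299 152301 295890
29 858 152742 143148
30 415 143148 0

1. interest=⌊4397939·29/10000⌋=12754; principal=153600-12754=140846; balance=4397939-140846=4257093
2. interest=⌊4257093·29/10000⌋=12345; principal=153600-12345=141255; balance=4257093-141255=4115838
3. interest=⌊4115838·29/10000⌋=11935; principal=153600-11935=141665; balance=4115838-141665=3974173
4. interest=⌊3974173·29/10000⌋=11525; principal=153600-11525=142075; balance=3974173-142075=3832098
5. interest=⌊3832098·29/10000⌋=11113; principal=153600-11113=142487; balance=3832098-142487=3689611
6. interest=⌊3689611·29/10000⌋=10699; principal=153600-10699=142901; balance=3689611-142901=3546710
7. interest=⌊3546710·29/10000⌋=10285; principal=153600-10285=143315; balance=3546710-143315=3403395
8. interest=⌊3403395·29/10000⌋=9869; principal=153600-9869=143731; balance=3403395-143731=3259664
9. interest=⌊3259664·29/10000⌋=9453; principal=153600-9453=144147; balance=3259664-144147=3115517
10. interest=⌊3115517·29/10000⌋=9034; principal=153600-9034=144566; balance=3115517-144566=2970951
11. interest=⌊2970951·29/10000⌋=8615; principal=153600-8615=144985; balance=2970951-144985=2825966
12. interest=⌊2825966·29/10000⌋=8195; principal=153600-8195=145405; balance=2825966-145405=2680561
13. interest=⌊2680561·29/10000⌋=7773; principal=153600-7773=145827; balance=2680561-145827=2534734
14. interest=⌊2534734·29/10000⌋=7350; principal=153600-7350=146250; balance=2534734-146250=2388484
15. interest=⌊2388484·29/10000⌋=6926; principal=153600-6926=146674; balance=2388484-146674=2241810
16. interest=⌊2241810·29/10000⌋=6501; principal=153600-6501=147099; balance=2241810-147099=2094711
17. interest=⌊2094711·29/10000⌋=6074; principal=153600-6074=147526; balance=2094711-147526=1947185
18. interest=⌊1947185·29/10000⌋=5646; principal=153600-5646=147954; balance=1947185-147954=1799231
19. interest=⌊1799231·29/10000⌋=5217; principal=153600-5217=148383; balance=1799231-148383=1650848
20. interest=⌊1650848·29/10000⌋=4787; principal=153600-4787=148813; balance=1650848-148813=1502035
21. interest=⌊1502035·29/10000⌋=4355; principal=153600-4355=149245; balance=1502035-149245=1352790
22. interest=⌊1352790·29/10000⌋=3923; principal=153600-3923=149677; balance=1352790-149677=1203113
23. interest=⌊1203113·29/10000⌋=3489; principal=153600-3489=150111; balance=1203113-150111=1053002
24. interest=⌊1053002·29/10000⌋=3053; principal=153600-3053=150547; balance=1053002-150547=902455
25. interest=⌊902455·29/10000⌋=2617; principal=153600-2617=150983; balance=902455-150983=751472
26. interest=⌊751472·29/10000⌋=2179; principal=153600-2179=151421; balance=751472-151421=600051
27. interest=⌊600051·29/10000⌋=1740; principal=153600-1740=151860; balance=600051-151860=448191
28. interest=⌊448191·29/10000⌋=1299; principal=153600-1299=152301; balance=448191-152301=295890
29. interest=⌊295890·29/10000⌋=858; principal=153600-858=152742; balance=295890-152742=143148
30. interest=⌊143148·29/10000⌋=415; principal=min(153600-415,143148)=143148; balance=143148-143148=0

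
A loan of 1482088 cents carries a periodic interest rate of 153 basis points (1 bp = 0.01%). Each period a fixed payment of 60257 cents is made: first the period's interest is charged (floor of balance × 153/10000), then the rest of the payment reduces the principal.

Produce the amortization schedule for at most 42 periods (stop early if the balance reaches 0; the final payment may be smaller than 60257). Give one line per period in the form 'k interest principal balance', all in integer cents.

1. interest=⌊1482088·153/10000⌋=22675; principal=60257-22675=37582; balance=1482088-37582=1444506
2. interest=⌊1444506·153/10000⌋=22100; principal=60257-22100=38157; balance=1444506-38157=1406349
3. interest=⌊1406349·153/10000⌋=21517; principal=60257-21517=38740; balance=1406349-38740=1367609
4. interest=⌊1367609·153/10000⌋=20924; principal=60257-20924=39333; balance=1367609-39333=1328276
5. interest=⌊1328276·153/10000⌋=20322; principal=60257-20322=39935; balance=1328276-39935=1288341
6. interest=⌊1288341·153/10000⌋=19711; principal=60257-19711=40546; balance=1288341-40546=1247795
7. interest=⌊1247795·153/10000⌋=19091; principal=60257-19091=41166; balance=1247795-41166=1206629
8. interest=⌊1206629·153/10000⌋=18461; principal=60257-18461=41796; balance=1206629-41796=1164833
9. interest=⌊1164833·153/10000⌋=17821; principal=60257-17821=42436; balance=1164833-42436=1122397
10. interest=⌊1122397·153/10000⌋=17172; principal=60257-17172=43085; balance=1122397-43085=1079312
11. interest=⌊1079312·153/10000⌋=16513; principal=60257-16513=43744; balance=1079312-43744=1035568
12. interest=⌊1035568·153/10000⌋=15844; principal=60257-15844=44413; balance=1035568-44413=991155
13. interest=⌊991155·153/10000⌋=15164; principal=60257-15164=45093; balance=991155-45093=946062
14. interest=⌊946062·153/10000⌋=14474; principal=60257-14474=45783; balance=946062-45783=900279
15. interest=⌊900279·153/10000⌋=13774; principal=60257-13774=46483; balance=900279-46483=853796
16. interest=⌊853796·153/10000⌋=13063; principal=60257-13063=47194; balance=853796-47194=806602
17. interest=⌊806602·153/10000⌋=12341; principal=60257-12341=47916; balance=806602-47916=758686
18. interest=⌊758686·153/10000⌋=11607; principal=60257-11607=48650; balance=758686-48650=710036
19. interest=⌊710036·153/10000⌋=10863; principal=60257-10863=49394; balance=710036-49394=660642
20. interest=⌊660642·153/10000⌋=10107; principal=60257-10107=50150; balance=660642-50150=610492
21. interest=⌊610492·153/10000⌋=9340; principal=60257-9340=50917; balance=610492-50917=559575
22. interest=⌊559575·153/10000⌋=8561; principal=60257-8561=51696; balance=559575-51696=507879
23. interest=⌊507879·153/10000⌋=7770; principal=60257-7770=52487; balance=507879-52487=455392
24. interest=⌊455392·153/10000⌋=6967; principal=60257-6967=53290; balance=455392-53290=402102
25. interest=⌊402102·153/10000⌋=6152; principal=60257-6152=54105; balance=402102-54105=347997
26. interest=⌊347997·153/10000⌋=5324; principal=60257-5324=54933; balance=347997-54933=293064
27. interest=⌊293064·153/10000⌋=4483; principal=60257-4483=55774; balance=293064-55774=237290
28. interest=⌊237290·153/10000⌋=3630; principal=60257-3630=56627; balance=237290-56627=180663
29. interest=⌊180663·153/10000⌋=2764; principal=60257-2764=57493; balance=180663-57493=123170
30. interest=⌊123170·153/10000⌋=1884; principal=60257-1884=58373; balance=123170-58373=64797
31. interest=⌊64797·153/10000⌋=991; principal=60257-991=59266; balance=64797-59266=5531
32. interest=⌊5531·153/10000⌋=84; principal=min(60257-84,5531)=5531; balance=5531-5531=0

1 22675 37582 1444506
2 22100 38157 1406349
3 21517 38740 1367609
4 20924 39333 1328276
5 20322 39935 1288341
6 19711 40546 1247795
7 19091 41166 1206629
8 18461 41796 1164833
9 17821 42436 1122397
10 17172 43085 1079312
11 16513 43744 1035568
12 15844 44413 991155
13 15164 45093 946062
14 14474 45783 900279
15 13774 46483 853796
16 13063 47194 806602
17 12341 47916 758686
18 11607 48650 710036
19 10863 49394 660642
20 10107 50150 610492
21 9340 50917 559575
22 8561 51696 507879
23 7770 52487 455392
24 6967 53290 402102
25 6152 54105 347997
26 5324 54933 293064
27 4483 55774 237290
28 3630 56627 180663
29 2764 57493 123170
30 1884 58373 64797
31 991 59266 5531
32 84 5531 0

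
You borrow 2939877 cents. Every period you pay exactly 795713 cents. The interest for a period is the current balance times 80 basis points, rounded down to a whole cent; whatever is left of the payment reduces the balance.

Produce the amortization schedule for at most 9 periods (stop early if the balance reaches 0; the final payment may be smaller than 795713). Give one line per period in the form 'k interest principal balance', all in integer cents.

1 23519 772194 2167683
2 17341 778372 1389311
3 11114 784599 604712
4 4837 604712 0

1. interest=⌊2939877·80/10000⌋=23519; principal=795713-23519=772194; balance=2939877-772194=2167683
2. interest=⌊2167683·80/10000⌋=17341; principal=795713-17341=778372; balance=2167683-778372=1389311
3. interest=⌊1389311·80/10000⌋=11114; principal=795713-11114=784599; balance=1389311-784599=604712
4. interest=⌊604712·80/10000⌋=4837; principal=min(795713-4837,604712)=604712; balance=604712-604712=0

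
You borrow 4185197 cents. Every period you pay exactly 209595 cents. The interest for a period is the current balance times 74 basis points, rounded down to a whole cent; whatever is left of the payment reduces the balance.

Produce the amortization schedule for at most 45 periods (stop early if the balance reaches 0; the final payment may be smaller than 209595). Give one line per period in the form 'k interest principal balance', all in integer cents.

1. interest=⌊4185197·74/10000⌋=30970; principal=209595-30970=178625; balance=4185197-178625=4006572
2. interest=⌊4006572·74/10000⌋=29648; principal=209595-29648=179947; balance=4006572-179947=3826625
3. interest=⌊3826625·74/10000⌋=28317; principal=209595-28317=181278; balance=3826625-181278=3645347
4. interest=⌊3645347·74/10000⌋=26975; principal=209595-26975=182620; balance=3645347-182620=3462727
5. interest=⌊3462727·74/10000⌋=25624; principal=209595-25624=183971; balance=3462727-183971=3278756
6. interest=⌊3278756·74/10000⌋=24262; principal=209595-24262=185333; balance=3278756-185333=3093423
7. interest=⌊3093423·74/10000⌋=22891; principal=209595-22891=186704; balance=3093423-186704=2906719
8. interest=⌊2906719·74/10000⌋=21509; principal=209595-21509=188086; balance=2906719-188086=2718633
9. interest=⌊2718633·74/10000⌋=20117; principal=209595-20117=189478; balance=2718633-189478=2529155
10. interest=⌊2529155·74/10000⌋=18715; principal=209595-18715=190880; balance=2529155-190880=2338275
11. interest=⌊2338275·74/10000⌋=17303; principal=209595-17303=192292; balance=2338275-192292=2145983
12. interest=⌊2145983·74/10000⌋=15880; principal=209595-15880=193715; balance=2145983-193715=1952268
13. interest=⌊1952268·74/10000⌋=14446; principal=209595-14446=195149; balance=1952268-195149=1757119
14. interest=⌊1757119·74/10000⌋=13002; principal=209595-13002=196593; balance=1757119-196593=1560526
15. interest=⌊1560526·74/10000⌋=11547; principal=209595-11547=198048; balance=1560526-198048=1362478
16. interest=⌊1362478·74/10000⌋=10082; principal=209595-10082=199513; balance=1362478-199513=1162965
17. interest=⌊1162965·74/10000⌋=8605; principal=209595-8605=200990; balance=1162965-200990=961975
18. interest=⌊961975·74/10000⌋=7118; principal=209595-7118=202477; balance=961975-202477=759498
19. interest=⌊759498·74/10000⌋=5620; principal=209595-5620=203975; balance=759498-203975=555523
20. interest=⌊555523·74/10000⌋=4110; principal=209595-4110=205485; balance=555523-205485=350038
21. interest=⌊350038·74/10000⌋=2590; principal=209595-2590=207005; balance=350038-207005=143033
22. interest=⌊143033·74/10000⌋=1058; principal=min(209595-1058,143033)=143033; balance=143033-143033=0

1 30970 178625 4006572
2 29648 179947 3826625
3 28317 181278 3645347
4 26975 182620 3462727
5 25624 183971 3278756
6 24262 185333 3093423
7 22891 186704 2906719
8 21509 188086 2718633
9 20117 189478 2529155
10 18715 190880 2338275
11 17303 192292 2145983
12 15880 193715 1952268
13 14446 195149 1757119
14 13002 196593 1560526
15 11547 198048 1362478
16 10082 199513 1162965
17 8605 200990 961975
18 7118 202477 759498
19 5620 203975 555523
20 4110 205485 350038
21 2590 207005 143033
22 1058 143033 0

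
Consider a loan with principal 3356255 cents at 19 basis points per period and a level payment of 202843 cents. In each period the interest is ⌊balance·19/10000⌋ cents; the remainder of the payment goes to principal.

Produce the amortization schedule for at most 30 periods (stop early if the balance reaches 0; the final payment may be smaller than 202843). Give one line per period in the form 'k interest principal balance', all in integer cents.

1. interest=⌊3356255·19/10000⌋=6376; principal=202843-6376=196467; balance=3356255-196467=3159788
2. interest=⌊3159788·19/10000⌋=6003; principal=202843-6003=196840; balance=3159788-196840=2962948
3. interest=⌊2962948·19/10000⌋=5629; principal=202843-5629=197214; balance=2962948-197214=2765734
4. interest=⌊2765734·19/10000⌋=5254; principal=202843-5254=197589; balance=2765734-197589=2568145
5. interest=⌊2568145·19/10000⌋=4879; principal=202843-4879=197964; balance=2568145-197964=2370181
6. interest=⌊2370181·19/10000⌋=4503; principal=202843-4503=198340; balance=2370181-198340=2171841
7. interest=⌊2171841·19/10000⌋=4126; principal=202843-4126=198717; balance=2171841-198717=1973124
8. interest=⌊1973124·19/10000⌋=3748; principal=202843-3748=199095; balance=1973124-199095=1774029
9. interest=⌊1774029·19/10000⌋=3370; principal=202843-3370=199473; balance=1774029-199473=1574556
10. interest=⌊1574556·19/10000⌋=2991; principal=202843-2991=199852; balance=1574556-199852=1374704
11. interest=⌊1374704·19/10000⌋=2611; principal=202843-2611=200232; balance=1374704-200232=1174472
12. interest=⌊1174472·19/10000⌋=2231; principal=202843-2231=200612; balance=1174472-200612=973860
13. interest=⌊973860·19/10000⌋=1850; principal=202843-1850=200993; balance=973860-200993=772867
14. interest=⌊772867·19/10000⌋=1468; principal=202843-1468=201375; balance=772867-201375=571492
15. interest=⌊571492·19/10000⌋=1085; principal=202843-1085=201758; balance=571492-201758=369734
16. interest=⌊369734·19/10000⌋=702; principal=202843-702=202141; balance=369734-202141=167593
17. interest=⌊167593·19/10000⌋=318; principal=min(202843-318,167593)=167593; balance=167593-167593=0

1 6376 196467 3159788
2 6003 196840 2962948
3 5629 197214 2765734
4 5254 197589 2568145
5 4879 197964 2370181
6 4503 198340 2171841
7 4126 198717 1973124
8 3748 199095 1774029
9 3370 199473 1574556
10 2991 199852 1374704
11 2611 200232 1174472
12 2231 200612 973860
13 1850 200993 772867
14 1468 201375 571492
15 1085 201758 369734
16 702 202141 167593
17 318 167593 0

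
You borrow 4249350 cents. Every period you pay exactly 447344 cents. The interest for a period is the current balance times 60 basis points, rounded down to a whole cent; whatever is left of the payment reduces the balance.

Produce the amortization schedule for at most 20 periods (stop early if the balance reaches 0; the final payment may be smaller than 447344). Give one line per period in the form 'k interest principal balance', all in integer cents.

1. interest=⌊4249350·60/10000⌋=25496; principal=447344-25496=421848; balance=4249350-421848=3827502
2. interest=⌊3827502·60/10000⌋=22965; principal=447344-22965=424379; balance=3827502-424379=3403123
3. interest=⌊3403123·60/10000⌋=20418; principal=447344-20418=426926; balance=3403123-426926=2976197
4. interest=⌊2976197·60/10000⌋=17857; principal=447344-17857=429487; balance=2976197-429487=2546710
5. interest=⌊2546710·60/10000⌋=15280; principal=447344-15280=432064; balance=2546710-432064=2114646
6. interest=⌊2114646·60/10000⌋=12687; principal=447344-12687=434657; balance=2114646-434657=1679989
7. interest=⌊1679989·60/10000⌋=10079; principal=447344-10079=437265; balance=1679989-437265=1242724
8. interest=⌊1242724·60/10000⌋=7456; principal=447344-7456=439888; balance=1242724-439888=802836
9. interest=⌊802836·60/10000⌋=4817; principal=447344-4817=442527; balance=802836-442527=360309
10. interest=⌊360309·60/10000⌋=2161; principal=min(447344-2161,360309)=360309; balance=360309-360309=0

1 25496 421848 3827502
2 22965 424379 3403123
3 20418 426926 2976197
4 17857 429487 2546710
5 15280 432064 2114646
6 12687 434657 1679989
7 10079 437265 1242724
8 7456 439888 802836
9 4817 442527 360309
10 2161 360309 0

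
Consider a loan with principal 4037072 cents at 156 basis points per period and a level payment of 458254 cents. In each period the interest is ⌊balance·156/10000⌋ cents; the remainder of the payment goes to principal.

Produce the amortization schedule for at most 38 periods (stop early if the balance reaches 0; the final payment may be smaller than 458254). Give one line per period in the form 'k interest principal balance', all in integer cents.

1. interest=⌊4037072·156/10000⌋=62978; principal=458254-62978=395276; balance=4037072-395276=3641796
2. interest=⌊3641796·156/10000⌋=56812; principal=458254-56812=401442; balance=3641796-401442=3240354
3. interest=⌊3240354·156/10000⌋=50549; principal=458254-50549=407705; balance=3240354-407705=2832649
4. interest=⌊2832649·156/10000⌋=44189; principal=458254-44189=414065; balance=2832649-414065=2418584
5. interest=⌊2418584·156/10000⌋=37729; principal=458254-37729=420525; balance=2418584-420525=1998059
6. interest=⌊1998059·156/10000⌋=31169; principal=458254-31169=427085; balance=1998059-427085=1570974
7. interest=⌊1570974·156/10000⌋=24507; principal=458254-24507=433747; balance=1570974-433747=1137227
8. interest=⌊1137227·156/10000⌋=17740; principal=458254-17740=440514; balance=1137227-440514=696713
9. interest=⌊696713·156/10000⌋=10868; principal=458254-10868=447386; balance=696713-447386=249327
10. interest=⌊249327·156/10000⌋=3889; principal=min(458254-3889,249327)=249327; balance=249327-249327=0

1 62978 395276 3641796
2 56812 401442 3240354
3 50549 407705 2832649
4 44189 414065 2418584
5 37729 420525 1998059
6 31169 427085 1570974
7 24507 433747 1137227
8 17740 440514 696713
9 10868 447386 249327
10 3889 249327 0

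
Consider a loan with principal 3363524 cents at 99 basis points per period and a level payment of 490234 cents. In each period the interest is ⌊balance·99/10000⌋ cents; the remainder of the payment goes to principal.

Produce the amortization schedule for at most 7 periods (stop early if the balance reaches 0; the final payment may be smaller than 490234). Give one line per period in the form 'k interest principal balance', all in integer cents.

1 33298 456936 2906588
2 28775 461459 2445129
3 24206 466028 1979101
4 19593 470641 1508460
5 14933 475301 1033159
6 10228 480006 553153
7 5476 484758 68395

1. interest=⌊3363524·99/10000⌋=33298; principal=490234-33298=456936; balance=3363524-456936=2906588
2. interest=⌊2906588·99/10000⌋=28775; principal=490234-28775=461459; balance=2906588-461459=2445129
3. interest=⌊2445129·99/10000⌋=24206; principal=490234-24206=466028; balance=2445129-466028=1979101
4. interest=⌊1979101·99/10000⌋=19593; principal=490234-19593=470641; balance=1979101-470641=1508460
5. interest=⌊1508460·99/10000⌋=14933; principal=490234-14933=475301; balance=1508460-475301=1033159
6. interest=⌊1033159·99/10000⌋=10228; principal=490234-10228=480006; balance=1033159-480006=553153
7. interest=⌊553153·99/10000⌋=5476; principal=490234-5476=484758; balance=553153-484758=68395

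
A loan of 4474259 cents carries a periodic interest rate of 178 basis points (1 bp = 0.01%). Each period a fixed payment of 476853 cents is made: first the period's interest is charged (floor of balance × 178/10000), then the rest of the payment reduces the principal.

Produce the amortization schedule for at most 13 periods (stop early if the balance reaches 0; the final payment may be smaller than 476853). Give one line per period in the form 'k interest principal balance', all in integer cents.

1 79641 397212 4077047
2 72571 404282 3672765
3 65375 411478 3261287
4 58050 418803 2842484
5 50596 426257 2416227
6 43008 433845 1982382
7 35286 441567 1540815
8 27426 449427 1091388
9 19426 457427 633961
10 11284 465569 168392
11 2997 168392 0

1. interest=⌊4474259·178/10000⌋=79641; principal=476853-79641=397212; balance=4474259-397212=4077047
2. interest=⌊4077047·178/10000⌋=72571; principal=476853-72571=404282; balance=4077047-404282=3672765
3. interest=⌊3672765·178/10000⌋=65375; principal=476853-65375=411478; balance=3672765-411478=3261287
4. interest=⌊3261287·178/10000⌋=58050; principal=476853-58050=418803; balance=3261287-418803=2842484
5. interest=⌊2842484·178/10000⌋=50596; principal=476853-50596=426257; balance=2842484-426257=2416227
6. interest=⌊2416227·178/10000⌋=43008; principal=476853-43008=433845; balance=2416227-433845=1982382
7. interest=⌊1982382·178/10000⌋=35286; principal=476853-35286=441567; balance=1982382-441567=1540815
8. interest=⌊1540815·178/10000⌋=27426; principal=476853-27426=449427; balance=1540815-449427=1091388
9. interest=⌊1091388·178/10000⌋=19426; principal=476853-19426=457427; balance=1091388-457427=633961
10. interest=⌊633961·178/10000⌋=11284; principal=476853-11284=465569; balance=633961-465569=168392
11. interest=⌊168392·178/10000⌋=2997; principal=min(476853-2997,168392)=168392; balance=168392-168392=0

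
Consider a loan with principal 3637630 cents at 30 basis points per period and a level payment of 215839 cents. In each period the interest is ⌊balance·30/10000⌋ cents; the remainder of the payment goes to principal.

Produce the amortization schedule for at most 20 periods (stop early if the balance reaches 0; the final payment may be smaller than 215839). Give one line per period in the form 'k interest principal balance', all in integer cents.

1 10912 204927 3432703
2 10298 205541 3227162
3 9681 206158 3021004
4 9063 206776 2814228
5 8442 207397 2606831
6 7820 208019 2398812
7 7196 208643 2190169
8 6570 209269 1980900
9 5942 209897 1771003
10 5313 210526 1560477
11 4681 211158 1349319
12 4047 211792 1137527
13 3412 212427 925100
14 2775 213064 712036
15 2136 213703 498333
16 1494 214345 283988
17 851 214988 69000
18 207 69000 0

1. interest=⌊3637630·30/10000⌋=10912; principal=215839-10912=204927; balance=3637630-204927=3432703
2. interest=⌊3432703·30/10000⌋=10298; principal=215839-10298=205541; balance=3432703-205541=3227162
3. interest=⌊3227162·30/10000⌋=9681; principal=215839-9681=206158; balance=3227162-206158=3021004
4. interest=⌊3021004·30/10000⌋=9063; principal=215839-9063=206776; balance=3021004-206776=2814228
5. interest=⌊2814228·30/10000⌋=8442; principal=215839-8442=207397; balance=2814228-207397=2606831
6. interest=⌊2606831·30/10000⌋=7820; principal=215839-7820=208019; balance=2606831-208019=2398812
7. interest=⌊2398812·30/10000⌋=7196; principal=215839-7196=208643; balance=2398812-208643=2190169
8. interest=⌊2190169·30/10000⌋=6570; principal=215839-6570=209269; balance=2190169-209269=1980900
9. interest=⌊1980900·30/10000⌋=5942; principal=215839-5942=209897; balance=1980900-209897=1771003
10. interest=⌊1771003·30/10000⌋=5313; principal=215839-5313=210526; balance=1771003-210526=1560477
11. interest=⌊1560477·30/10000⌋=4681; principal=215839-4681=211158; balance=1560477-211158=1349319
12. interest=⌊1349319·30/10000⌋=4047; principal=215839-4047=211792; balance=1349319-211792=1137527
13. interest=⌊1137527·30/10000⌋=3412; principal=215839-3412=212427; balance=1137527-212427=925100
14. interest=⌊925100·30/10000⌋=2775; principal=215839-2775=213064; balance=925100-213064=712036
15. interest=⌊712036·30/10000⌋=2136; principal=215839-2136=213703; balance=712036-213703=498333
16. interest=⌊498333·30/10000⌋=1494; principal=215839-1494=214345; balance=498333-214345=283988
17. interest=⌊283988·30/10000⌋=851; principal=215839-851=214988; balance=283988-214988=69000
18. interest=⌊69000·30/10000⌋=207; principal=min(215839-207,69000)=69000; balance=69000-69000=0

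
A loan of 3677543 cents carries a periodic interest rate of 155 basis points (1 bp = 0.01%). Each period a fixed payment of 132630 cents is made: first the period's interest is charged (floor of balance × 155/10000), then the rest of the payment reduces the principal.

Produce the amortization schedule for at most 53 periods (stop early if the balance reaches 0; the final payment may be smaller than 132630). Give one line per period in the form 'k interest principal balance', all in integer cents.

1 57001 75629 3601914
2 55829 76801 3525113
3 54639 77991 3447122
4 53430 79200 3367922
5 52202 80428 3287494
6 50956 81674 3205820
7 49690 82940 3122880
8 48404 84226 3038654
9 47099 85531 2953123
10 45773 86857 2866266
11 44427 88203 2778063
12 43059 89571 2688492
13 41671 90959 2597533
14 40261 92369 2505164
15 38830 93800 2411364
16 37376 95254 2316110
17 35899 96731 2219379
18 34400 98230 2121149
19 32877 99753 2021396
20 31331 101299 1920097
21 29761 102869 1817228
22 28167 104463 1712765
23 26547 106083 1606682
24 24903 107727 1498955
25 23233 109397 1389558
26 21538 111092 1278466
27 19816 112814 1165652
28 18067 114563 1051089
29 16291 116339 934750
30 14488 118142 816608
31 12657 119973 696635
32 10797 121833 574802
33 8909 123721 451081
34 6991 125639 325442
35 5044 127586 197856
36 3066 129564 68292
37 1058 68292 0

1. interest=⌊3677543·155/10000⌋=57001; principal=132630-57001=75629; balance=3677543-75629=3601914
2. interest=⌊3601914·155/10000⌋=55829; principal=132630-55829=76801; balance=3601914-76801=3525113
3. interest=⌊3525113·155/10000⌋=54639; principal=132630-54639=77991; balance=3525113-77991=3447122
4. interest=⌊3447122·155/10000⌋=53430; principal=132630-53430=79200; balance=3447122-79200=3367922
5. interest=⌊3367922·155/10000⌋=52202; principal=132630-52202=80428; balance=3367922-80428=3287494
6. interest=⌊3287494·155/10000⌋=50956; principal=132630-50956=81674; balance=3287494-81674=3205820
7. interest=⌊3205820·155/10000⌋=49690; principal=132630-49690=82940; balance=3205820-82940=3122880
8. interest=⌊3122880·155/10000⌋=48404; principal=132630-48404=84226; balance=3122880-84226=3038654
9. interest=⌊3038654·155/10000⌋=47099; principal=132630-47099=85531; balance=3038654-85531=2953123
10. interest=⌊2953123·155/10000⌋=45773; principal=132630-45773=86857; balance=2953123-86857=2866266
11. interest=⌊2866266·155/10000⌋=44427; principal=132630-44427=88203; balance=2866266-88203=2778063
12. interest=⌊2778063·155/10000⌋=43059; principal=132630-43059=89571; balance=2778063-89571=2688492
13. interest=⌊2688492·155/10000⌋=41671; principal=132630-41671=90959; balance=2688492-90959=2597533
14. interest=⌊2597533·155/10000⌋=40261; principal=132630-40261=92369; balance=2597533-92369=2505164
15. interest=⌊2505164·155/10000⌋=38830; principal=132630-38830=93800; balance=2505164-93800=2411364
16. interest=⌊2411364·155/10000⌋=37376; principal=132630-37376=95254; balance=2411364-95254=2316110
17. interest=⌊2316110·155/10000⌋=35899; principal=132630-35899=96731; balance=2316110-96731=2219379
18. interest=⌊2219379·155/10000⌋=34400; principal=132630-34400=98230; balance=2219379-98230=2121149
19. interest=⌊2121149·155/10000⌋=32877; principal=132630-32877=99753; balance=2121149-99753=2021396
20. interest=⌊2021396·155/10000⌋=31331; principal=132630-31331=101299; balance=2021396-101299=1920097
21. interest=⌊1920097·155/10000⌋=29761; principal=132630-29761=102869; balance=1920097-102869=1817228
22. interest=⌊1817228·155/10000⌋=28167; principal=132630-28167=104463; balance=1817228-104463=1712765
23. interest=⌊1712765·155/10000⌋=26547; principal=132630-26547=106083; balance=1712765-106083=1606682
24. interest=⌊1606682·155/10000⌋=24903; principal=132630-24903=107727; balance=1606682-107727=1498955
25. interest=⌊1498955·155/10000⌋=23233; principal=132630-23233=109397; balance=1498955-109397=1389558
26. interest=⌊1389558·155/10000⌋=21538; principal=132630-21538=111092; balance=1389558-111092=1278466
27. interest=⌊1278466·155/10000⌋=19816; principal=132630-19816=112814; balance=1278466-112814=1165652
28. interest=⌊1165652·155/10000⌋=18067; principal=132630-18067=114563; balance=1165652-114563=1051089
29. interest=⌊1051089·155/10000⌋=16291; principal=132630-16291=116339; balance=1051089-116339=934750
30. interest=⌊934750·155/10000⌋=14488; principal=132630-14488=118142; balance=934750-118142=816608
31. interest=⌊816608·155/10000⌋=12657; principal=132630-12657=119973; balance=816608-119973=696635
32. interest=⌊696635·155/10000⌋=10797; principal=132630-10797=121833; balance=696635-121833=574802
33. interest=⌊574802·155/10000⌋=8909; principal=132630-8909=123721; balance=574802-123721=451081
34. interest=⌊451081·155/10000⌋=6991; principal=132630-6991=125639; balance=451081-125639=325442
35. interest=⌊325442·155/10000⌋=5044; principal=132630-5044=127586; balance=325442-127586=197856
36. interest=⌊197856·155/10000⌋=3066; principal=132630-3066=129564; balance=197856-129564=68292
37. interest=⌊68292·155/10000⌋=1058; principal=min(132630-1058,68292)=68292; balance=68292-68292=0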